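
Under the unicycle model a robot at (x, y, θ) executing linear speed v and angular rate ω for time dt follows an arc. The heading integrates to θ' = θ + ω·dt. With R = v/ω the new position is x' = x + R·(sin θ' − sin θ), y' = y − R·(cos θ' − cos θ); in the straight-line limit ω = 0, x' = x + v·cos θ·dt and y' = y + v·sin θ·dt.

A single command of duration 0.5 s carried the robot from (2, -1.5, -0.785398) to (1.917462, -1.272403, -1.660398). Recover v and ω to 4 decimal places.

v = -0.5000, ω = -1.7500

Δθ = -1.660398 − -0.785398 = -0.875000
ω = Δθ/dt = -0.875000/0.5 = -1.7500
R = −Δy/(cos θ' − cos θ) = 0.2857
v = R·ω = 0.2857·-1.7500 = -0.5000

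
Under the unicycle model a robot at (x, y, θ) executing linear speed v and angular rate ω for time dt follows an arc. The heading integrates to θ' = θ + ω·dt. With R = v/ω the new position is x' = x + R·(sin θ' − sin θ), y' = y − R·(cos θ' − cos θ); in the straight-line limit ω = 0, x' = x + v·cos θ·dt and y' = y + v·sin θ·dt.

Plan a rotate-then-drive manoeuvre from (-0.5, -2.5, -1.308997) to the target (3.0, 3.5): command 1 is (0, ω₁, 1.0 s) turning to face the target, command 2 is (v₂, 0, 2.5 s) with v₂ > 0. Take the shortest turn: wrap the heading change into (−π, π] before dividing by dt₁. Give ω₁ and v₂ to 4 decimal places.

heading to target = atan2(3.5−-2.5, 3−-0.5) = 1.0427
Δθ = wrap(1.0427 − -1.3090) = 2.3517; ω₁ = Δθ/dt₁ = 2.3517
distance = √((3−-0.5)² + (3.5−-2.5)²) = 6.9462; v₂ = distance/dt₂ = 2.7785

ω₁ = 2.3517, v₂ = 2.7785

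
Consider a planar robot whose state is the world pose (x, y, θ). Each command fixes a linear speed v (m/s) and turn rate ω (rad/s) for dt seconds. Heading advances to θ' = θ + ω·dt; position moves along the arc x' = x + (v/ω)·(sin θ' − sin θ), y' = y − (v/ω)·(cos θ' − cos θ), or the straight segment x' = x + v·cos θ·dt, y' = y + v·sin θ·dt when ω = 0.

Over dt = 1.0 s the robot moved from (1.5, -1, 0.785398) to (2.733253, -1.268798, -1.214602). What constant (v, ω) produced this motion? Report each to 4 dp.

v = 1.5000, ω = -2.0000

Δθ = -1.214602 − 0.785398 = -2.000000
ω = Δθ/dt = -2.000000/1.0 = -2.0000
R = Δx/(sin θ' − sin θ) = -0.7500
v = R·ω = -0.7500·-2.0000 = 1.5000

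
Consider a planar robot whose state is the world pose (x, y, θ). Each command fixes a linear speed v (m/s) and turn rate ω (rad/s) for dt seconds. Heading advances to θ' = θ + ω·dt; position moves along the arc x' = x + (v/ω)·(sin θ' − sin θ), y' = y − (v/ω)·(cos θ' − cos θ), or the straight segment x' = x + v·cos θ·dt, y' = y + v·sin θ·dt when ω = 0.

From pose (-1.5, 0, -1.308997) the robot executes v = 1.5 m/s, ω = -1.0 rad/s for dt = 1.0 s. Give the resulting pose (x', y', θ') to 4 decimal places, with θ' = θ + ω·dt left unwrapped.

θ' = -1.3090 + -1.0·1.0 = -2.3090
R = v/ω = 1.5/-1.0 = -1.5000
x' = -1.5 + -1.5000·(sin -2.3090 − sin -1.3090) = -1.8394
y' = 0 − -1.5000·(cos -2.3090 − cos -1.3090) = -1.3977

(-1.8394, -1.3977, -2.3090)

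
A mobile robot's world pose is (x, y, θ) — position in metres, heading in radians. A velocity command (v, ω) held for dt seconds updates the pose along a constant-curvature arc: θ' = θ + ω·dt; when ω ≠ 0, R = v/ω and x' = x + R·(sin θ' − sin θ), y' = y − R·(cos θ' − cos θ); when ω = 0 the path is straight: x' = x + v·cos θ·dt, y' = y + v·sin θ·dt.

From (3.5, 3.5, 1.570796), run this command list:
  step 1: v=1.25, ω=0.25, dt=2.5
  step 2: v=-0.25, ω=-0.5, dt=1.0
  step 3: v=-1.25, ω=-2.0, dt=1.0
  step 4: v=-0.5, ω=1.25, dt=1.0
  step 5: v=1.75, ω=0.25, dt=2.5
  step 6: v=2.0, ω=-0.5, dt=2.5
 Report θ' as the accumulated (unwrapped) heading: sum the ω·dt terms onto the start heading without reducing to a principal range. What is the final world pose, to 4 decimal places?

(5.4559, 13.2651, 0.3208)

step 1: θ'=2.1958 (R=5.0000) → pose (2.5548, 6.4255, 2.1958)
step 2: θ'=1.6958 (R=0.5000) → pose (2.6454, 6.1953, 1.6958)
step 3: θ'=-0.3042 (R=0.6250) → pose (1.8381, 5.5211, -0.3042)
step 4: θ'=0.9458 (R=-0.4000) → pose (1.3939, 5.3735, 0.9458)
step 5: θ'=1.5708 (R=7.0000) → pose (2.7172, 9.4691, 1.5708)
step 6: θ'=0.3208 (R=-4.0000) → pose (5.4559, 13.2651, 0.3208)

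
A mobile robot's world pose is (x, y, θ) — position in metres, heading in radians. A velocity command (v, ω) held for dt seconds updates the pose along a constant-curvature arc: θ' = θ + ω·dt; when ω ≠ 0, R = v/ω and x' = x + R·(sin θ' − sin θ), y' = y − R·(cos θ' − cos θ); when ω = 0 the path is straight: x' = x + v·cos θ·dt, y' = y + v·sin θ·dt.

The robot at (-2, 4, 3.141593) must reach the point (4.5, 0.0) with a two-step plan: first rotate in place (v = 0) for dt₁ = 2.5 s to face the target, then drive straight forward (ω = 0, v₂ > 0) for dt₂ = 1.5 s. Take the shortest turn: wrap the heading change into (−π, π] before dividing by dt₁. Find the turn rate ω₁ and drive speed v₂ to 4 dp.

heading to target = atan2(0−4, 4.5−-2) = -0.5517
Δθ = wrap(-0.5517 − 3.1416) = 2.5899; ω₁ = Δθ/dt₁ = 1.0360
distance = √((4.5−-2)² + (0−4)²) = 7.6322; v₂ = distance/dt₂ = 5.0881

ω₁ = 1.0360, v₂ = 5.0881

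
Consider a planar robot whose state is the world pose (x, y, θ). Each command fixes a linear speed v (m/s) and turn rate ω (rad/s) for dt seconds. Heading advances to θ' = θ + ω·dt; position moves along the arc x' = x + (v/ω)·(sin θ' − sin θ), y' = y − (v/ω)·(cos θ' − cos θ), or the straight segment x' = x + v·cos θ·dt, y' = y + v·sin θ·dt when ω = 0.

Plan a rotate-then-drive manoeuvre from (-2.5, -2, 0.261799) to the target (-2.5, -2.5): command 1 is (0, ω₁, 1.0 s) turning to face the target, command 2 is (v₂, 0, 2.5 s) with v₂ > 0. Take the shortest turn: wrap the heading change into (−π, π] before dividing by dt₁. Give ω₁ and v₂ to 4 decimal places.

heading to target = atan2(-2.5−-2, -2.5−-2.5) = -1.5708
Δθ = wrap(-1.5708 − 0.2618) = -1.8326; ω₁ = Δθ/dt₁ = -1.8326
distance = √((-2.5−-2.5)² + (-2.5−-2)²) = 0.5000; v₂ = distance/dt₂ = 0.2000

ω₁ = -1.8326, v₂ = 0.2000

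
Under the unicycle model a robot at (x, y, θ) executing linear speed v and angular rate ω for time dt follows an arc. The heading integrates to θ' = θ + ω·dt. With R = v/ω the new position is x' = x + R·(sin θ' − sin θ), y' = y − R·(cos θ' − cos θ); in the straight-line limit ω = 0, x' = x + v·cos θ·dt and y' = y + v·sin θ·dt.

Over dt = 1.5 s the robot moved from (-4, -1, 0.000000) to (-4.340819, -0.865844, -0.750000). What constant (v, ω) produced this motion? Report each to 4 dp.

Δθ = -0.750000 − 0.000000 = -0.750000
ω = Δθ/dt = -0.750000/1.5 = -0.5000
R = Δx/(sin θ' − sin θ) = 0.5000
v = R·ω = 0.5000·-0.5000 = -0.2500

v = -0.2500, ω = -0.5000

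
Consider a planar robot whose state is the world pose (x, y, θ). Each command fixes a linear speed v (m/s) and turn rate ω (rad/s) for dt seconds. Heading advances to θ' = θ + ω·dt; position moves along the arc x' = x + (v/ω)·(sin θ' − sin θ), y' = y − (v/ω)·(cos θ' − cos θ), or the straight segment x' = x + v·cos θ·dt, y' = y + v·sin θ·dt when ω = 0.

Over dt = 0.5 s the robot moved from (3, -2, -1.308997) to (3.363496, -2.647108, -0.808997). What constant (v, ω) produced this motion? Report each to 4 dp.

Δθ = -0.808997 − -1.308997 = 0.500000
ω = Δθ/dt = 0.500000/0.5 = 1.0000
R = −Δy/(cos θ' − cos θ) = 1.5000
v = R·ω = 1.5000·1.0000 = 1.5000

v = 1.5000, ω = 1.0000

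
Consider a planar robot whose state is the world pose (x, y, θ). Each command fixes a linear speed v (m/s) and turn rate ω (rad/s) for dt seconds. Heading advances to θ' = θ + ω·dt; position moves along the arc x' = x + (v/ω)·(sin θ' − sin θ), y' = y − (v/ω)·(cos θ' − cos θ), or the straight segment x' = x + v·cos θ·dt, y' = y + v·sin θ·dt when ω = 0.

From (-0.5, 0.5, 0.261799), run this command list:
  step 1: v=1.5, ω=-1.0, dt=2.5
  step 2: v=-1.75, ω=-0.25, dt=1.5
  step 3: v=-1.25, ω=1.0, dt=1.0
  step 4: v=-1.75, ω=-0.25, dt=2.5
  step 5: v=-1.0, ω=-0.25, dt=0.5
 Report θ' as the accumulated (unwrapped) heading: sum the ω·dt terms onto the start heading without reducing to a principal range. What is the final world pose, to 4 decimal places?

step 1: θ'=-2.2382 (R=-1.5000) → pose (1.0664, -1.8773, -2.2382)
step 2: θ'=-2.6132 (R=7.0000) → pose (3.0354, -0.1646, -2.6132)
step 3: θ'=-1.6132 (R=-1.2500) → pose (3.6541, 0.8619, -1.6132)
step 4: θ'=-2.2382 (R=7.0000) → pose (5.1498, 4.8978, -2.2382)
step 5: θ'=-2.3632 (R=4.0000) → pose (5.4829, 5.2702, -2.3632)

(5.4829, 5.2702, -2.3632)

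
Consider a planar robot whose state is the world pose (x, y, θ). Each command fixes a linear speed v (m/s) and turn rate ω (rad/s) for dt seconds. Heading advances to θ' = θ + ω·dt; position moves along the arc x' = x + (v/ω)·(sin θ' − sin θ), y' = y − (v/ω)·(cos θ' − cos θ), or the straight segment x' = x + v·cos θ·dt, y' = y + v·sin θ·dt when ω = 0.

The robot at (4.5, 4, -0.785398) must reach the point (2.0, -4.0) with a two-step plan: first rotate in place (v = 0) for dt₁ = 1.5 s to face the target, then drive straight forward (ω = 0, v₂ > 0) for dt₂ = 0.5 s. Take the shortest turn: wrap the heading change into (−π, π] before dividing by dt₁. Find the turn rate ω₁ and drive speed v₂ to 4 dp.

ω₁ = -0.7255, v₂ = 16.7631

heading to target = atan2(-4−4, 2−4.5) = -1.8737
Δθ = wrap(-1.8737 − -0.7854) = -1.0883; ω₁ = Δθ/dt₁ = -0.7255
distance = √((2−4.5)² + (-4−4)²) = 8.3815; v₂ = distance/dt₂ = 16.7631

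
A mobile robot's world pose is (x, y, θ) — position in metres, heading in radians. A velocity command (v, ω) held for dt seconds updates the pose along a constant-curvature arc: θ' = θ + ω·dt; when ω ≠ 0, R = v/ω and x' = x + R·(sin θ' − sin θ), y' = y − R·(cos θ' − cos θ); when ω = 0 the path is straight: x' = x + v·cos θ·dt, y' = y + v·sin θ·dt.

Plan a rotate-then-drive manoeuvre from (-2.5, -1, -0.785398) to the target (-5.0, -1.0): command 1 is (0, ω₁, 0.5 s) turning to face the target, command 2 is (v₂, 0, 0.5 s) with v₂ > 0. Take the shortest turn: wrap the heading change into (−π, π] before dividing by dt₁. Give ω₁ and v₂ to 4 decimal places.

ω₁ = -4.7124, v₂ = 5.0000

heading to target = atan2(-1−-1, -5−-2.5) = 3.1416
Δθ = wrap(3.1416 − -0.7854) = -2.3562; ω₁ = Δθ/dt₁ = -4.7124
distance = √((-5−-2.5)² + (-1−-1)²) = 2.5000; v₂ = distance/dt₂ = 5.0000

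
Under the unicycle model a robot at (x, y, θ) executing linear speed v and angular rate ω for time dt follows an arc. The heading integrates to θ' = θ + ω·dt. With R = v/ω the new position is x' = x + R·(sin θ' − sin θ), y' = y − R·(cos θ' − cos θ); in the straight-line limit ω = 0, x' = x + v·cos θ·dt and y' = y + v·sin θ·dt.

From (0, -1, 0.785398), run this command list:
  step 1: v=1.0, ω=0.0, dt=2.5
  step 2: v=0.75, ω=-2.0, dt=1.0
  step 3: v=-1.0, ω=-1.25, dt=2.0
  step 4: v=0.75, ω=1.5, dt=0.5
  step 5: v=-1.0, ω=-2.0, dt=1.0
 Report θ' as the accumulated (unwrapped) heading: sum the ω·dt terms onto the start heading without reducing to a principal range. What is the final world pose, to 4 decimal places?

(3.7810, 1.0396, -4.9646)

step 1: θ'=0.7854 (straight) → pose (1.7678, 0.7678, 0.7854)
step 2: θ'=-1.2146 (R=-0.3750) → pose (2.3844, 0.6334, -1.2146)
step 3: θ'=-3.7146 (R=0.8000) → pose (3.5679, 1.5846, -3.7146)
step 4: θ'=-2.9646 (R=0.5000) → pose (3.2088, 1.6566, -2.9646)
step 5: θ'=-4.9646 (R=0.5000) → pose (3.7810, 1.0396, -4.9646)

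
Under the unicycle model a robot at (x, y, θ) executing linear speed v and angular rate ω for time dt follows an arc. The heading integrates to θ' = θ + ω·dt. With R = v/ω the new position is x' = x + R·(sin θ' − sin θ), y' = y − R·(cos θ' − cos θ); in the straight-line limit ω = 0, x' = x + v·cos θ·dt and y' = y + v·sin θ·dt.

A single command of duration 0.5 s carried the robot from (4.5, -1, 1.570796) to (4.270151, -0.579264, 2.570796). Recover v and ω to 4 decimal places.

Δθ = 2.570796 − 1.570796 = 1.000000
ω = Δθ/dt = 1.000000/0.5 = 2.0000
R = −Δy/(cos θ' − cos θ) = 0.5000
v = R·ω = 0.5000·2.0000 = 1.0000

v = 1.0000, ω = 2.0000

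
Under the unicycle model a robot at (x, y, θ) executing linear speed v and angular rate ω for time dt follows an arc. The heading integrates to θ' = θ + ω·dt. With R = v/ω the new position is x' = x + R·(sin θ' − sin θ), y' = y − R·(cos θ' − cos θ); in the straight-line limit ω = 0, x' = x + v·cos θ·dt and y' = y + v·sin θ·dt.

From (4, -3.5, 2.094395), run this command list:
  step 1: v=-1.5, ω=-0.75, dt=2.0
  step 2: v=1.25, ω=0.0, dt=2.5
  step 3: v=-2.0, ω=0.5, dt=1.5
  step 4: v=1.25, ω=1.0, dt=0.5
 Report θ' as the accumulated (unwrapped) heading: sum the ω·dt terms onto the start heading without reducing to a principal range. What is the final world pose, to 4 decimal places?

(4.3045, -6.2047, 1.8444)

step 1: θ'=0.5944 (R=2.0000) → pose (3.3880, -6.1570, 0.5944)
step 2: θ'=0.5944 (straight) → pose (5.9770, -4.4070, 0.5944)
step 3: θ'=1.3444 (R=-4.0000) → pose (4.3191, -6.8230, 1.3444)
step 4: θ'=1.8444 (R=1.2500) → pose (4.3045, -6.2047, 1.8444)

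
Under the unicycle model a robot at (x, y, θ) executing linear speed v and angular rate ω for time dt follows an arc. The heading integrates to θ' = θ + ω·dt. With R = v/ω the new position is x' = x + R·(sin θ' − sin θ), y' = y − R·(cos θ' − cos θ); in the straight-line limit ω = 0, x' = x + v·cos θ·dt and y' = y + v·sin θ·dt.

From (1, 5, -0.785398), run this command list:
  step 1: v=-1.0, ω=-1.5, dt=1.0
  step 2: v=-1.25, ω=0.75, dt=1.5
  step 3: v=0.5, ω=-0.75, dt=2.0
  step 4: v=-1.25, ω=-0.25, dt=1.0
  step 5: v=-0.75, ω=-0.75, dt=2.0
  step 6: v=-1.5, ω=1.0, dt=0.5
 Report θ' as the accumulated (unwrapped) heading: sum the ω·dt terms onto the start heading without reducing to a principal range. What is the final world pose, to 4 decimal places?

(3.6760, 5.9353, -3.9104)

step 1: θ'=-2.2854 (R=0.6667) → pose (0.9678, 5.9083, -2.2854)
step 2: θ'=-1.1604 (R=-1.6667) → pose (1.2372, 7.6654, -1.1604)
step 3: θ'=-2.6604 (R=-0.6667) → pose (0.9344, 6.8085, -2.6604)
step 4: θ'=-2.9104 (R=5.0000) → pose (2.1029, 7.2432, -2.9104)
step 5: θ'=-4.4104 (R=1.0000) → pose (3.2868, 6.5673, -4.4104)
step 6: θ'=-3.9104 (R=-1.5000) → pose (3.6760, 5.9353, -3.9104)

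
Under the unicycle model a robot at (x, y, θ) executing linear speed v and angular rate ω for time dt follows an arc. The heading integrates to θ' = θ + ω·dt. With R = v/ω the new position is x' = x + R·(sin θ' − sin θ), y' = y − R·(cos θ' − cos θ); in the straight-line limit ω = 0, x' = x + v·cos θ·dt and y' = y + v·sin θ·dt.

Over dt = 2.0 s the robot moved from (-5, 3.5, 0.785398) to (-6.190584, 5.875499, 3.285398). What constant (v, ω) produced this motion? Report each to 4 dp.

Δθ = 3.285398 − 0.785398 = 2.500000
ω = Δθ/dt = 2.500000/2.0 = 1.2500
R = −Δy/(cos θ' − cos θ) = 1.4000
v = R·ω = 1.4000·1.2500 = 1.7500

v = 1.7500, ω = 1.2500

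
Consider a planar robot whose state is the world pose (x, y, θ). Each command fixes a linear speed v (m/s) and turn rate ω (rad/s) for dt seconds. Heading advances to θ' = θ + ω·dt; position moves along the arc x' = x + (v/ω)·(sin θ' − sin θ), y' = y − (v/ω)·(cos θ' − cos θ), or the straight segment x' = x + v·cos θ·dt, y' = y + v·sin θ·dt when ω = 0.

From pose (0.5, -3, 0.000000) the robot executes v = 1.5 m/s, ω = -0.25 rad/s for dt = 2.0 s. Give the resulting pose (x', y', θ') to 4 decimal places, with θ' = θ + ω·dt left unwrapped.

θ' = 0.0000 + -0.25·2.0 = -0.5000
R = v/ω = 1.5/-0.25 = -6.0000
x' = 0.5 + -6.0000·(sin -0.5000 − sin 0.0000) = 3.3766
y' = -3 − -6.0000·(cos -0.5000 − cos 0.0000) = -3.7345

(3.3766, -3.7345, -0.5000)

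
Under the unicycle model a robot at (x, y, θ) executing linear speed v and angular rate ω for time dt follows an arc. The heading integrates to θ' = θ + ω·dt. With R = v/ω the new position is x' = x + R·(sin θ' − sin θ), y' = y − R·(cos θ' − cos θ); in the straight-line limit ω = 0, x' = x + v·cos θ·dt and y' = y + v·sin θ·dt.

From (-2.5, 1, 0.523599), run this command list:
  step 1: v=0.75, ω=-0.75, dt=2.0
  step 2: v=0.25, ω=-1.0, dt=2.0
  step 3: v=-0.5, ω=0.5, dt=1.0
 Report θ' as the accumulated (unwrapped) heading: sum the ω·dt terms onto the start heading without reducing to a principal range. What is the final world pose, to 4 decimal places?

(-0.8848, 0.5070, -2.4764)

step 1: θ'=-0.9764 (R=-1.0000) → pose (-1.1715, 0.6940, -0.9764)
step 2: θ'=-2.9764 (R=-0.2500) → pose (-1.3375, 0.3074, -2.9764)
step 3: θ'=-2.4764 (R=-1.0000) → pose (-0.8848, 0.5070, -2.4764)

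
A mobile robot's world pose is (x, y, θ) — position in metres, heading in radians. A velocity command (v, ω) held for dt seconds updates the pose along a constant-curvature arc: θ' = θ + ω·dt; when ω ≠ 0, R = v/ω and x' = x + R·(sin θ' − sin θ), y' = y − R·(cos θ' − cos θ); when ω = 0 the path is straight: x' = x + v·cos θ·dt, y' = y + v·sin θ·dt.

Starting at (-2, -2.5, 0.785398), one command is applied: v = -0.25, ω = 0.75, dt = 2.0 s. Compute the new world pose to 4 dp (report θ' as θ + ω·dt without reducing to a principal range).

(-2.0161, -2.9541, 2.2854)

θ' = 0.7854 + 0.75·2.0 = 2.2854
R = v/ω = -0.25/0.75 = -0.3333
x' = -2 + -0.3333·(sin 2.2854 − sin 0.7854) = -2.0161
y' = -2.5 − -0.3333·(cos 2.2854 − cos 0.7854) = -2.9541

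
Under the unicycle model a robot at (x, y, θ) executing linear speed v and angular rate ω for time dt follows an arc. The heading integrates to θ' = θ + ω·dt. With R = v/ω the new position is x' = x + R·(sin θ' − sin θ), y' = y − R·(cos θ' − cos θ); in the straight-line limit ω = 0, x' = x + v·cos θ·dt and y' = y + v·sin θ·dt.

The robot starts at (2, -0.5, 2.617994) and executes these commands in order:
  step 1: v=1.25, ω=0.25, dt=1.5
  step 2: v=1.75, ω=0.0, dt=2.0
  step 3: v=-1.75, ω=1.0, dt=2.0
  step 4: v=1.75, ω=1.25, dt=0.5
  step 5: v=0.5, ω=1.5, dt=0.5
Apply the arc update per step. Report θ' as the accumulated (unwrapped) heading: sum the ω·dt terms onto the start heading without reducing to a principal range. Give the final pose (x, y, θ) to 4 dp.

step 1: θ'=2.9930 (R=5.0000) → pose (0.2403, 0.1148, 2.9930)
step 2: θ'=2.9930 (straight) → pose (-3.2212, 0.6330, 2.9930)
step 3: θ'=4.9930 (R=-1.7500) → pose (-1.2805, 2.8483, 4.9930)
step 4: θ'=5.6180 (R=1.4000) → pose (-0.7994, 2.1345, 5.6180)
step 5: θ'=6.3680 (R=0.3333) → pose (-0.5654, 2.0646, 6.3680)

(-0.5654, 2.0646, 6.3680)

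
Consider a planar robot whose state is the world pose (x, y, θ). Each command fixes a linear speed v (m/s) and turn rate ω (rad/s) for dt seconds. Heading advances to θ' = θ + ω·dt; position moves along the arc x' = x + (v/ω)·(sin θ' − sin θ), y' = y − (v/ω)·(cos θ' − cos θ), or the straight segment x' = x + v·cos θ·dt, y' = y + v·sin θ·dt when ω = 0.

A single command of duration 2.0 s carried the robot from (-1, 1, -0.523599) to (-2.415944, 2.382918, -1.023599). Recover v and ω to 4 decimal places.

v = -1.0000, ω = -0.2500

Δθ = -1.023599 − -0.523599 = -0.500000
ω = Δθ/dt = -0.500000/2.0 = -0.2500
R = Δx/(sin θ' − sin θ) = 4.0000
v = R·ω = 4.0000·-0.2500 = -1.0000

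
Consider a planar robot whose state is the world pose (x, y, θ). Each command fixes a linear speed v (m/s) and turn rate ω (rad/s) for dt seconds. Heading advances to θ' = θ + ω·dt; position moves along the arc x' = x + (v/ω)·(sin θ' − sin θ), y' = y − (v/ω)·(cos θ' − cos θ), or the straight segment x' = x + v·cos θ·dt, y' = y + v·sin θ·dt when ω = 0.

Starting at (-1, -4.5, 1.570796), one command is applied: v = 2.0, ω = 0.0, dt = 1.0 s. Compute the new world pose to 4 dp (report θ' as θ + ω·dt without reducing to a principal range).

θ' = 1.5708 + 0.0·1.0 = 1.5708
ω = 0 → straight: x' = -1 + 2.0·cos(1.5708)·1.0 = -1.0000
y' = -4.5 + 2.0·sin(1.5708)·1.0 = -2.5000

(-1.0000, -2.5000, 1.5708)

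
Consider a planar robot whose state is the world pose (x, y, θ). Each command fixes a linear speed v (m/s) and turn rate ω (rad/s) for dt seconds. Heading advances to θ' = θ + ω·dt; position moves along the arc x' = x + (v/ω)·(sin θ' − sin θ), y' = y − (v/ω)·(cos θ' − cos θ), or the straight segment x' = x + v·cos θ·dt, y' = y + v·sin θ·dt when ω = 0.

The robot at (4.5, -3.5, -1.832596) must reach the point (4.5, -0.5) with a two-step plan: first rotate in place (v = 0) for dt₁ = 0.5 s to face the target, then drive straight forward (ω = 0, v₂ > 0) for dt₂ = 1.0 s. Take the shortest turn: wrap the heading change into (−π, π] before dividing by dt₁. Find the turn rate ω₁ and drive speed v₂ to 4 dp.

heading to target = atan2(-0.5−-3.5, 4.5−4.5) = 1.5708
Δθ = wrap(1.5708 − -1.8326) = -2.8798; ω₁ = Δθ/dt₁ = -5.7596
distance = √((4.5−4.5)² + (-0.5−-3.5)²) = 3.0000; v₂ = distance/dt₂ = 3.0000

ω₁ = -5.7596, v₂ = 3.0000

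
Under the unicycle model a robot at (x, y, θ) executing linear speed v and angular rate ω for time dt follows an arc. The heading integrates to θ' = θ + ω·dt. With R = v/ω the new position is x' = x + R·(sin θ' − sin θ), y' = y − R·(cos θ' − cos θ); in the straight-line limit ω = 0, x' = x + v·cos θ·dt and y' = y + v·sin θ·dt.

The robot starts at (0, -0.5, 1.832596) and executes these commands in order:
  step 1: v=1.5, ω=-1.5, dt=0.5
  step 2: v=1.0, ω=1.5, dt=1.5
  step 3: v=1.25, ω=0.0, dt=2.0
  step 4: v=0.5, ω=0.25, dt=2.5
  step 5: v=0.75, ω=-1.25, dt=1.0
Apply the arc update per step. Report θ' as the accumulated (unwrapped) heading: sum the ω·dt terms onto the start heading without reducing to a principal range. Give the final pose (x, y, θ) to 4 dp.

step 1: θ'=1.0826 (R=-1.0000) → pose (0.0827, 0.2279, 1.0826)
step 2: θ'=3.3326 (R=0.6667) → pose (-0.6326, 1.1951, 3.3326)
step 3: θ'=3.3326 (straight) → pose (-3.0871, 0.7205, 3.3326)
step 4: θ'=3.9576 (R=2.0000) → pose (-4.1643, 0.1271, 3.9576)
step 5: θ'=2.7076 (R=-0.6000) → pose (-4.8536, -0.0062, 2.7076)

(-4.8536, -0.0062, 2.7076)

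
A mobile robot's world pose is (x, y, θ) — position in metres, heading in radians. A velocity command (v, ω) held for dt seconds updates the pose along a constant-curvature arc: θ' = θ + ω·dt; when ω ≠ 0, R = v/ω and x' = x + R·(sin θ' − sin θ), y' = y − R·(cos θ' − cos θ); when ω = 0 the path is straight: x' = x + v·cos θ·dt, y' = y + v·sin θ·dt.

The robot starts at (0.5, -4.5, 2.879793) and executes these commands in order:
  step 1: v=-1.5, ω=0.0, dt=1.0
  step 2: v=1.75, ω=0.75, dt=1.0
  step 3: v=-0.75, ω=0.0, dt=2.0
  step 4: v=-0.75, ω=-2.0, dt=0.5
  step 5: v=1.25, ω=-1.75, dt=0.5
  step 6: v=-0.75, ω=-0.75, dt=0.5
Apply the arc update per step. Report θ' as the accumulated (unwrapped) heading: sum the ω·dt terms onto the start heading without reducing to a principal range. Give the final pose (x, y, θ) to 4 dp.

(1.5812, -4.2627, 1.3798)

step 1: θ'=2.8798 (straight) → pose (1.9489, -4.8882, 2.8798)
step 2: θ'=3.6298 (R=2.3333) → pose (0.2506, -5.0813, 3.6298)
step 3: θ'=3.6298 (straight) → pose (1.5753, -4.3778, 3.6298)
step 4: θ'=2.6298 (R=0.3750) → pose (1.9349, -4.3820, 2.6298)
step 5: θ'=1.7548 (R=-0.7143) → pose (1.5825, -3.8899, 1.7548)
step 6: θ'=1.3798 (R=1.0000) → pose (1.5812, -4.2627, 1.3798)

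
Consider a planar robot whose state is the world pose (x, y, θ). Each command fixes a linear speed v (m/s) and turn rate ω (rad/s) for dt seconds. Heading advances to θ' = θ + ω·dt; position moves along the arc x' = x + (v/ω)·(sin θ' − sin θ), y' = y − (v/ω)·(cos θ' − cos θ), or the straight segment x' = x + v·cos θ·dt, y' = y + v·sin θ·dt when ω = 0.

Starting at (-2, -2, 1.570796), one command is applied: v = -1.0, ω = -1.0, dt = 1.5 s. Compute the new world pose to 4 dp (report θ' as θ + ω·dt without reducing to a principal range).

(-2.9293, -2.9975, 0.0708)

θ' = 1.5708 + -1.0·1.5 = 0.0708
R = v/ω = -1.0/-1.0 = 1.0000
x' = -2 + 1.0000·(sin 0.0708 − sin 1.5708) = -2.9293
y' = -2 − 1.0000·(cos 0.0708 − cos 1.5708) = -2.9975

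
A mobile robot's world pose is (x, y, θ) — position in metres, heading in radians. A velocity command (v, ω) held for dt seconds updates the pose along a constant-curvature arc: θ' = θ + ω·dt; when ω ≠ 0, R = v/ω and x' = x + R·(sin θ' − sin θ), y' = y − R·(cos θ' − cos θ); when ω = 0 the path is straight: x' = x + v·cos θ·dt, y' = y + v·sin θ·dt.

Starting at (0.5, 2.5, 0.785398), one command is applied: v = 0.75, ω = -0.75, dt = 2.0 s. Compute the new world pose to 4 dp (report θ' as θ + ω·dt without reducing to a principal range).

(1.8624, 2.5482, -0.7146)

θ' = 0.7854 + -0.75·2.0 = -0.7146
R = v/ω = 0.75/-0.75 = -1.0000
x' = 0.5 + -1.0000·(sin -0.7146 − sin 0.7854) = 1.8624
y' = 2.5 − -1.0000·(cos -0.7146 − cos 0.7854) = 2.5482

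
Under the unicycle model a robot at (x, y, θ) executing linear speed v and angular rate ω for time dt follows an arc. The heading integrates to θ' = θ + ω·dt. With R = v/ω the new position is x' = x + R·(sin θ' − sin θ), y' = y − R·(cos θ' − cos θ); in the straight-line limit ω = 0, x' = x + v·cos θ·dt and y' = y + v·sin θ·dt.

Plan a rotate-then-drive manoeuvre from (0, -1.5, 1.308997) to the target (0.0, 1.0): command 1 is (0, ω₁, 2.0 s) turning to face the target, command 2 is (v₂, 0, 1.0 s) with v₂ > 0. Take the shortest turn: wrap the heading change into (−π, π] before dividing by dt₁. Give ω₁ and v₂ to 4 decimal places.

heading to target = atan2(1−-1.5, 0−0) = 1.5708
Δθ = wrap(1.5708 − 1.3090) = 0.2618; ω₁ = Δθ/dt₁ = 0.1309
distance = √((0−0)² + (1−-1.5)²) = 2.5000; v₂ = distance/dt₂ = 2.5000

ω₁ = 0.1309, v₂ = 2.5000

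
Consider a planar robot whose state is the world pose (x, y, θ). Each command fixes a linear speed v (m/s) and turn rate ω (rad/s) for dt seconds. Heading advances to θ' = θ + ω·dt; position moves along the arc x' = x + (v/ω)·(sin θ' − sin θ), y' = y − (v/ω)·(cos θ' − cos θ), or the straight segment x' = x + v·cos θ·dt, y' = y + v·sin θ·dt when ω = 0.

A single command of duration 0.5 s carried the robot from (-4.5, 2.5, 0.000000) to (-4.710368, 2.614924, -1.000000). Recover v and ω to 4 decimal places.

v = -0.5000, ω = -2.0000

Δθ = -1.000000 − 0.000000 = -1.000000
ω = Δθ/dt = -1.000000/0.5 = -2.0000
R = Δx/(sin θ' − sin θ) = 0.2500
v = R·ω = 0.2500·-2.0000 = -0.5000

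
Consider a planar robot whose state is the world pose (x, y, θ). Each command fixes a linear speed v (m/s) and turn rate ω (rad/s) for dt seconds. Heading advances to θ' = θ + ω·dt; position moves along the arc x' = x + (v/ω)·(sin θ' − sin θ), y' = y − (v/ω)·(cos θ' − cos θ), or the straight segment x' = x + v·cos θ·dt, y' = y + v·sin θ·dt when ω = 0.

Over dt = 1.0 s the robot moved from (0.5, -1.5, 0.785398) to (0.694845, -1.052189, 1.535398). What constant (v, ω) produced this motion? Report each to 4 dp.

v = 0.5000, ω = 0.7500

Δθ = 1.535398 − 0.785398 = 0.750000
ω = Δθ/dt = 0.750000/1.0 = 0.7500
R = −Δy/(cos θ' − cos θ) = 0.6667
v = R·ω = 0.6667·0.7500 = 0.5000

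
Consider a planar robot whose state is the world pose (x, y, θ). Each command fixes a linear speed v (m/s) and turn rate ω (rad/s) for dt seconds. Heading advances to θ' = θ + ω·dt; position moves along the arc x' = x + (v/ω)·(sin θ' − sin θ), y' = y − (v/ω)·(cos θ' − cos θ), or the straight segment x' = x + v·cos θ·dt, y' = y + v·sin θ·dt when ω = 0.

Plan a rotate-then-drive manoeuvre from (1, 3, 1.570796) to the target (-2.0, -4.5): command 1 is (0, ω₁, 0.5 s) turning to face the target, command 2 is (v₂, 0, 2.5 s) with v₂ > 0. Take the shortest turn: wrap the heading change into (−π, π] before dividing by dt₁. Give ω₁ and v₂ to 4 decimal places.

ω₁ = 5.5222, v₂ = 3.2311

heading to target = atan2(-4.5−3, -2−1) = -1.9513
Δθ = wrap(-1.9513 − 1.5708) = 2.7611; ω₁ = Δθ/dt₁ = 5.5222
distance = √((-2−1)² + (-4.5−3)²) = 8.0777; v₂ = distance/dt₂ = 3.2311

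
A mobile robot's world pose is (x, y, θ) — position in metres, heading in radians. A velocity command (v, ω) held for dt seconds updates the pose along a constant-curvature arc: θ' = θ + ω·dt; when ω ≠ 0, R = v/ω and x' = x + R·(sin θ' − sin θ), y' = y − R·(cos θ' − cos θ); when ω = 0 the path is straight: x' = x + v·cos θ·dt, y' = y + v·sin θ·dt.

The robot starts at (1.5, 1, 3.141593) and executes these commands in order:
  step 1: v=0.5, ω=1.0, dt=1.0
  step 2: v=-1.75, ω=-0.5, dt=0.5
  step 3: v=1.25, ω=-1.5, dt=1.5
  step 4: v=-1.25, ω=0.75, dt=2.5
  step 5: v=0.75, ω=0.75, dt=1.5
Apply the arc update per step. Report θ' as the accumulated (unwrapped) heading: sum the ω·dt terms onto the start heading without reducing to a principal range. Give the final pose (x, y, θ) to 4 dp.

(1.8811, -0.3019, 4.6416)

step 1: θ'=4.1416 (R=0.5000) → pose (1.0793, 0.7702, 4.1416)
step 2: θ'=3.8916 (R=3.5000) → pose (1.6387, 1.4400, 3.8916)
step 3: θ'=1.6416 (R=-0.8333) → pose (0.2394, 1.9908, 1.6416)
step 4: θ'=3.5166 (R=-1.6667) → pose (2.5123, 0.5578, 3.5166)
step 5: θ'=4.6416 (R=1.0000) → pose (1.8811, -0.3019, 4.6416)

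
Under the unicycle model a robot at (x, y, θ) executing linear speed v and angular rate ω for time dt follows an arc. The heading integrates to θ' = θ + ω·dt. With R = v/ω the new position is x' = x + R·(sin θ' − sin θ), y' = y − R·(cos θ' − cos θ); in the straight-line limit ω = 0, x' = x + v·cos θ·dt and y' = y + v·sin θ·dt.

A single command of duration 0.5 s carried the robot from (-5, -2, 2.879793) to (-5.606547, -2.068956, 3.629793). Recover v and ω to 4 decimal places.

v = 1.2500, ω = 1.5000

Δθ = 3.629793 − 2.879793 = 0.750000
ω = Δθ/dt = 0.750000/0.5 = 1.5000
R = Δx/(sin θ' − sin θ) = 0.8333
v = R·ω = 0.8333·1.5000 = 1.2500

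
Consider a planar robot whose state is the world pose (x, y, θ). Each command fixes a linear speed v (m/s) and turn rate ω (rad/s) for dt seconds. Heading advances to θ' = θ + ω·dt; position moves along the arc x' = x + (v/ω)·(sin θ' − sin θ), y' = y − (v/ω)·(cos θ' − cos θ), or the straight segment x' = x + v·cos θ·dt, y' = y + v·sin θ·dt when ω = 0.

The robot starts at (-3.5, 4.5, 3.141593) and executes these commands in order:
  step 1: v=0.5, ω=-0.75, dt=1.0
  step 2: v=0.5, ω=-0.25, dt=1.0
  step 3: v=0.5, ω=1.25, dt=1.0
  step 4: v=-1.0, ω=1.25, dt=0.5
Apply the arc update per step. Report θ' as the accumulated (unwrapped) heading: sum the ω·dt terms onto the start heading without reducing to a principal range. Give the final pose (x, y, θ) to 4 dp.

step 1: θ'=2.3916 (R=-0.6667) → pose (-3.9544, 4.6789, 2.3916)
step 2: θ'=2.1416 (R=-2.0000) → pose (-4.2741, 5.0616, 2.1416)
step 3: θ'=3.3916 (R=0.4000) → pose (-4.7096, 5.2331, 3.3916)
step 4: θ'=4.0166 (R=-0.8000) → pose (-4.2935, 5.4954, 4.0166)

(-4.2935, 5.4954, 4.0166)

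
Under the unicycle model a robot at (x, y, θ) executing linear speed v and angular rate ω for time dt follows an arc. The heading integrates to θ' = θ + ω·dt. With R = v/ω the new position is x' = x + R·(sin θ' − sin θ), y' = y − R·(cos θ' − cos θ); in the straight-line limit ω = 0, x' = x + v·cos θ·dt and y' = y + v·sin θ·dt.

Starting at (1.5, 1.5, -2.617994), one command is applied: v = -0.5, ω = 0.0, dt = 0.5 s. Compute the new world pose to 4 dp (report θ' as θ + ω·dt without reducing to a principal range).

θ' = -2.6180 + 0.0·0.5 = -2.6180
ω = 0 → straight: x' = 1.5 + -0.5·cos(-2.6180)·0.5 = 1.7165
y' = 1.5 + -0.5·sin(-2.6180)·0.5 = 1.6250

(1.7165, 1.6250, -2.6180)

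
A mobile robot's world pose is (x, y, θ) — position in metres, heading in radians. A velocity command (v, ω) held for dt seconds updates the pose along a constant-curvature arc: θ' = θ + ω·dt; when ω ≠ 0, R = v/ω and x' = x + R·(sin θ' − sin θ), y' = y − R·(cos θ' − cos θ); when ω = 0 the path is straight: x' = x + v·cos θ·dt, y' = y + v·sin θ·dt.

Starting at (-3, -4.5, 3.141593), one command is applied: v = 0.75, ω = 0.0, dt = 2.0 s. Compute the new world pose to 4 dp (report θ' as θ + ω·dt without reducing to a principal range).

θ' = 3.1416 + 0.0·2.0 = 3.1416
ω = 0 → straight: x' = -3 + 0.75·cos(3.1416)·2.0 = -4.5000
y' = -4.5 + 0.75·sin(3.1416)·2.0 = -4.5000

(-4.5000, -4.5000, 3.1416)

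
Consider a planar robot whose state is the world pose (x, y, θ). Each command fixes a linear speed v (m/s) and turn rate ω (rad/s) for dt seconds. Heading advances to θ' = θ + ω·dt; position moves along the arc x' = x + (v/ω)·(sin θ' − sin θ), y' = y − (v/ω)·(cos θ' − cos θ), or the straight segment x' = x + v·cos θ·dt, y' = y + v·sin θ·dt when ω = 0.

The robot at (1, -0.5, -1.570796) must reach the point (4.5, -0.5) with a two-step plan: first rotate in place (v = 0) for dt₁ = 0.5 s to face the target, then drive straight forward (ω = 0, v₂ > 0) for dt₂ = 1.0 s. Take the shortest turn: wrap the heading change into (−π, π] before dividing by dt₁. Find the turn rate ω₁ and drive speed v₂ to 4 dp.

ω₁ = 3.1416, v₂ = 3.5000

heading to target = atan2(-0.5−-0.5, 4.5−1) = 0.0000
Δθ = wrap(0.0000 − -1.5708) = 1.5708; ω₁ = Δθ/dt₁ = 3.1416
distance = √((4.5−1)² + (-0.5−-0.5)²) = 3.5000; v₂ = distance/dt₂ = 3.5000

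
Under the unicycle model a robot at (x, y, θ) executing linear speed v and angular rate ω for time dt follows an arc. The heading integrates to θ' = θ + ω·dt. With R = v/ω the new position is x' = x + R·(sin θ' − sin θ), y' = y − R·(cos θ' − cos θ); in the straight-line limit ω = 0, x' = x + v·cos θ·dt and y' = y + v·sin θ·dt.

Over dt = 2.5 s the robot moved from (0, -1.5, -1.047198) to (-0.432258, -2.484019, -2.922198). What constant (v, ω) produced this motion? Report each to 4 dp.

v = 0.5000, ω = -0.7500

Δθ = -2.922198 − -1.047198 = -1.875000
ω = Δθ/dt = -1.875000/2.5 = -0.7500
R = −Δy/(cos θ' − cos θ) = -0.6667
v = R·ω = -0.6667·-0.7500 = 0.5000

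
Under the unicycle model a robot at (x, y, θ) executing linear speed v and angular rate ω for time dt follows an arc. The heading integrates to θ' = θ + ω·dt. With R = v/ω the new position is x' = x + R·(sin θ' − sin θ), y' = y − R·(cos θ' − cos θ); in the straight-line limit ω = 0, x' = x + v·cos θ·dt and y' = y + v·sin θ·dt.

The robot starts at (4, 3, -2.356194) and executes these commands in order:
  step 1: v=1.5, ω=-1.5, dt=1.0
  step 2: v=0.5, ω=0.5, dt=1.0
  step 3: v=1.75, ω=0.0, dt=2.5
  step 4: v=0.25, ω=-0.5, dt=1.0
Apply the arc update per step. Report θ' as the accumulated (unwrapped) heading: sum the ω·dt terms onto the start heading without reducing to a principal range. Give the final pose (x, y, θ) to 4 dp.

step 1: θ'=-3.8562 (R=-1.0000) → pose (2.6376, 2.9518, -3.8562)
step 2: θ'=-3.3562 (R=1.0000) → pose (2.1952, 3.1735, -3.3562)
step 3: θ'=-3.3562 (straight) → pose (-2.0794, 4.1051, -3.3562)
step 4: θ'=-3.8562 (R=-0.5000) → pose (-2.3006, 4.2160, -3.8562)

(-2.3006, 4.2160, -3.8562)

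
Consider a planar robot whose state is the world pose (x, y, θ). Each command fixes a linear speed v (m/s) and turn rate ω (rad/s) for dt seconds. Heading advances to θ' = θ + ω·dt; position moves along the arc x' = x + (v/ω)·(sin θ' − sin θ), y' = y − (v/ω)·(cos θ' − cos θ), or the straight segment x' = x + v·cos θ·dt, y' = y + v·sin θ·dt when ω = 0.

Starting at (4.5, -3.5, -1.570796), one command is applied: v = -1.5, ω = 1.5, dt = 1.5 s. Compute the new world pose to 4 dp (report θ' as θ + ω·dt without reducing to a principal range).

(2.8718, -2.7219, 0.6792)

θ' = -1.5708 + 1.5·1.5 = 0.6792
R = v/ω = -1.5/1.5 = -1.0000
x' = 4.5 + -1.0000·(sin 0.6792 − sin -1.5708) = 2.8718
y' = -3.5 − -1.0000·(cos 0.6792 − cos -1.5708) = -2.7219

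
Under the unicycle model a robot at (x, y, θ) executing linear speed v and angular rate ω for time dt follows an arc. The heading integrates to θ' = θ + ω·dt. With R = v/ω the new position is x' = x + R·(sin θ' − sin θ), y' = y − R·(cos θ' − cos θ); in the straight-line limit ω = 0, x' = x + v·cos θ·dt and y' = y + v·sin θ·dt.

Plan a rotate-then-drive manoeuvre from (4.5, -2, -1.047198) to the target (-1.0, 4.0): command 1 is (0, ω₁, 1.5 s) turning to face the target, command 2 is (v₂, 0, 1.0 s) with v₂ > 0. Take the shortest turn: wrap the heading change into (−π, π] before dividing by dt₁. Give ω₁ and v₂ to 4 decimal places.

heading to target = atan2(4−-2, -1−4.5) = 2.3127
Δθ = wrap(2.3127 − -1.0472) = -2.9232; ω₁ = Δθ/dt₁ = -1.9488
distance = √((-1−4.5)² + (4−-2)²) = 8.1394; v₂ = distance/dt₂ = 8.1394

ω₁ = -1.9488, v₂ = 8.1394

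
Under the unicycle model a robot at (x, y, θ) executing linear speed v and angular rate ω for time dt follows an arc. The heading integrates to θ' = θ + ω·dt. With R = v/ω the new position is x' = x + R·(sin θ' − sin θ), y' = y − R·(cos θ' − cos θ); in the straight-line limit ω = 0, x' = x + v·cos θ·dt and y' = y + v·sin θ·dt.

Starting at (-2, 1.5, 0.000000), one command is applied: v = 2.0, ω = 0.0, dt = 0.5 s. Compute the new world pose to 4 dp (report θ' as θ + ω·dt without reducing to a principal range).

θ' = 0.0000 + 0.0·0.5 = 0.0000
ω = 0 → straight: x' = -2 + 2.0·cos(0.0000)·0.5 = -1.0000
y' = 1.5 + 2.0·sin(0.0000)·0.5 = 1.5000

(-1.0000, 1.5000, 0.0000)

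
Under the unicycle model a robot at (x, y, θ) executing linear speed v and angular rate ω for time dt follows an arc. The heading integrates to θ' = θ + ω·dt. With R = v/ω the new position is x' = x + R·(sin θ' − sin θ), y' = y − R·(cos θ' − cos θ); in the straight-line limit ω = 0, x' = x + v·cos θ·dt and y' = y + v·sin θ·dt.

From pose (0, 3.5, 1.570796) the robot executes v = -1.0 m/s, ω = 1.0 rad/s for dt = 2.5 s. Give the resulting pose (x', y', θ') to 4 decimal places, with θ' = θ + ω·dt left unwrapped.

θ' = 1.5708 + 1.0·2.5 = 4.0708
R = v/ω = -1.0/1.0 = -1.0000
x' = 0 + -1.0000·(sin 4.0708 − sin 1.5708) = 1.8011
y' = 3.5 − -1.0000·(cos 4.0708 − cos 1.5708) = 2.9015

(1.8011, 2.9015, 4.0708)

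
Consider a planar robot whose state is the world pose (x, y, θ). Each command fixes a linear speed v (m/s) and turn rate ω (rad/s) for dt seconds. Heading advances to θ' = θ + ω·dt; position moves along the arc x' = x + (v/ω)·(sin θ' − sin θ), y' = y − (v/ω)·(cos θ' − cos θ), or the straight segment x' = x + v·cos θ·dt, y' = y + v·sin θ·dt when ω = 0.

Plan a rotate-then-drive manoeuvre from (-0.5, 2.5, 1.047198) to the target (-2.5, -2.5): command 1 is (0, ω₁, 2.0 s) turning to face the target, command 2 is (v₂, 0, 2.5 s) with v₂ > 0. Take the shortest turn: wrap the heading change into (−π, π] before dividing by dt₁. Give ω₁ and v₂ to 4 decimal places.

ω₁ = -1.4993, v₂ = 2.1541

heading to target = atan2(-2.5−2.5, -2.5−-0.5) = -1.9513
Δθ = wrap(-1.9513 − 1.0472) = -2.9985; ω₁ = Δθ/dt₁ = -1.4993
distance = √((-2.5−-0.5)² + (-2.5−2.5)²) = 5.3852; v₂ = distance/dt₂ = 2.1541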